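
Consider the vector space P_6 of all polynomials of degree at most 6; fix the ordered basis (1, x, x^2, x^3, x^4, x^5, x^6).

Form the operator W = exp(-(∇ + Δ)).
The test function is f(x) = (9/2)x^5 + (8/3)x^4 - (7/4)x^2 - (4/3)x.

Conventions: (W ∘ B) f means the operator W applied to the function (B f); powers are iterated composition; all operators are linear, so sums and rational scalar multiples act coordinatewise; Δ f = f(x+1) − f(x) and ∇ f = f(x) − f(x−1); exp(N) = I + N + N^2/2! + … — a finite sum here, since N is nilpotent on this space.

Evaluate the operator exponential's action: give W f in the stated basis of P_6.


order-1 term: -45x^4 - (64/3)x^3 - 90x^2 - (43/3)x - 19/3
order-2 term: 180x^3 + 64x^2 + 360x + 107/3
order-3 term: -360x^2 - (256/3)x - 360
order-4 term: 360x + 128/3
order-5 term: -144
the series for exp(-(∇ + Δ)) f terminates at order 5
exp(-(∇ + Δ)) f = (9/2)x^5 - (127/3)x^4 + (476/3)x^3 - (1551/4)x^2 + 619x - 432

the image equals g(x) = (9/2)x^5 - (127/3)x^4 + (476/3)x^3 - (1551/4)x^2 + 619x - 432


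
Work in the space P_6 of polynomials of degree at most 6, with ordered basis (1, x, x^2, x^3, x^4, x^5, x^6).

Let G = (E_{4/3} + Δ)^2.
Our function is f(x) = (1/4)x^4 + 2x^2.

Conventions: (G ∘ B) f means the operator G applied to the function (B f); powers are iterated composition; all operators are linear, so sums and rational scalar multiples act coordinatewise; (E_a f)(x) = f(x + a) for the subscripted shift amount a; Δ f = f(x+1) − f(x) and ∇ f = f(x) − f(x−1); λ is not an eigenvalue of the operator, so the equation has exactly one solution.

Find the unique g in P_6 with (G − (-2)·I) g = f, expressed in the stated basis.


g(x) = (1/12)x^4 - (14/27)x^3 + (28/81)x^2 + (1736/729)x - 6412/6561

write g with unknown coordinates in the stated basis and equate coefficients in (G − (-2)·I) g = f
solving from the highest basis element down gives g = (1/12)x^4 - (14/27)x^3 + (28/81)x^2 + (1736/729)x - 6412/6561
check: G g = (1/12)x^4 + (28/27)x^3 + (106/81)x^2 - (3472/729)x + 12824/6561
so G g − (-2)·g = (1/4)x^4 + 2x^2 = f ✓


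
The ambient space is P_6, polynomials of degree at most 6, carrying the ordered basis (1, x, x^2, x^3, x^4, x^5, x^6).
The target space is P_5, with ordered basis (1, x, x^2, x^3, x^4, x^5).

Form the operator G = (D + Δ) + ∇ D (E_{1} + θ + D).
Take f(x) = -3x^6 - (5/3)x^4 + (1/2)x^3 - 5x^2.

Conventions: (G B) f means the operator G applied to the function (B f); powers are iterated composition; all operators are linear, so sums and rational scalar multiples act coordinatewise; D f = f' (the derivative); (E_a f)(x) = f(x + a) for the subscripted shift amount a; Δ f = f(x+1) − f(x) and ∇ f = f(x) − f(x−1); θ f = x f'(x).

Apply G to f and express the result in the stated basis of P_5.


D f = -18x^5 - (20/3)x^3 + (3/2)x^2 - 10x
Δ f = -18x^5 - 45x^4 - (200/3)x^3 - (107/2)x^2 - (199/6)x - 55/6
(D + Δ) f = -36x^5 - 45x^4 - (220/3)x^3 - 52x^2 - (259/6)x - 55/6
E_{1} f = -3x^6 - 18x^5 - (140/3)x^4 - (397/6)x^3 - (117/2)x^2 - (199/6)x - 55/6
θ f = -18x^6 - (20/3)x^4 + (3/2)x^3 - 10x^2
D f = -18x^5 - (20/3)x^3 + (3/2)x^2 - 10x
(E_{1} + θ + D) f = -21x^6 - 36x^5 - (160/3)x^4 - (214/3)x^3 - 67x^2 - (259/6)x - 55/6
D (E_{1} + θ + D) f = -126x^5 - 180x^4 - (640/3)x^3 - 214x^2 - 134x - 259/6
∇ D (E_{1} + θ + D) f = -630x^4 + 540x^3 - 820x^2 + 122x - 238/3
((D + Δ) + ∇ D (E_{1} + θ + D)) f = -36x^5 - 675x^4 + (1400/3)x^3 - 872x^2 + (473/6)x - 177/2

g(x) = -36x^5 - 675x^4 + (1400/3)x^3 - 872x^2 + (473/6)x - 177/2


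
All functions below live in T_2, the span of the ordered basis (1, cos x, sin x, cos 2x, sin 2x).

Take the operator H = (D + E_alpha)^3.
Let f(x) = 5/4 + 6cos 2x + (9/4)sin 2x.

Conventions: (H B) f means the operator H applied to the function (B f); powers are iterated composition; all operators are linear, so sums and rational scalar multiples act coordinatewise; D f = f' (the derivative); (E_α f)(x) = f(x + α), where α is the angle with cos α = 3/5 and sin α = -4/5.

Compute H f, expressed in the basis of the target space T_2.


the result is g(x) = 5/4 + (104343/31250)cos 2x + (454773/62500)sin 2x

D f = (9/2)cos 2x - 12sin 2x
E_alpha f = 5/4 - (96/25)cos 2x + (513/100)sin 2x
(D + E_alpha) f = 5/4 + (33/50)cos 2x - (687/100)sin 2x
D (D + E_alpha) f = -(687/50)cos 2x - (33/25)sin 2x
E_alpha (D + E_alpha) f = 5/4 + (8013/1250)cos 2x + (6393/2500)sin 2x
(D + E_alpha) (D + E_alpha) f = 5/4 - (4581/625)cos 2x + (3093/2500)sin 2x
D (D + E_alpha) (D + E_alpha) f = (3093/1250)cos 2x + (9162/625)sin 2x
E_alpha (D + E_alpha) (D + E_alpha) f = 5/4 + (13509/15625)cos 2x - (461427/62500)sin 2x
(D + E_alpha) (D + E_alpha) (D + E_alpha) f = 5/4 + (104343/31250)cos 2x + (454773/62500)sin 2x


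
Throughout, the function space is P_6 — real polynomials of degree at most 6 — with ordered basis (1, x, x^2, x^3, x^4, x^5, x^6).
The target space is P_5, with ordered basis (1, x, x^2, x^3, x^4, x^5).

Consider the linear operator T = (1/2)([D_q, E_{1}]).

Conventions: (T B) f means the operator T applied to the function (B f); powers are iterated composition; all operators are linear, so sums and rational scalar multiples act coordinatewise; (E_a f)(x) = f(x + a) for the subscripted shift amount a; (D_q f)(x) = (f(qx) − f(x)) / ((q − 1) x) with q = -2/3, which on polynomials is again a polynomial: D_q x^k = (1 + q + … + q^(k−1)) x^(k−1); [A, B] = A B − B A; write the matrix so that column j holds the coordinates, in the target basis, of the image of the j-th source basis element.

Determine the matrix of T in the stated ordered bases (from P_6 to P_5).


image of 1: 0
image of x: 0
image of x^2: 5/6
image of x^3: -(5/18)x + 10/9
image of x^4: (5/6)x^2 + (5/18)x + 95/54
image of x^5: -(25/162)x^3 + (50/27)x^2 + (25/81)x + 175/81
image of x^6: (325/486)x^4 + (425/486)x^3 + (1225/243)x^2 + (275/243)x + 1325/486
each image's coordinates form column j of the matrix

the matrix is [[0, 0, 5/6, 10/9, 95/54, 175/81, 1325/486]; [0, 0, 0, -5/18, 5/18, 25/81, 275/243]; [0, 0, 0, 0, 5/6, 50/27, 1225/243]; [0, 0, 0, 0, 0, -25/162, 425/486]; [0, 0, 0, 0, 0, 0, 325/486]; [0, 0, 0, 0, 0, 0, 0]] (rows listed top to bottom)


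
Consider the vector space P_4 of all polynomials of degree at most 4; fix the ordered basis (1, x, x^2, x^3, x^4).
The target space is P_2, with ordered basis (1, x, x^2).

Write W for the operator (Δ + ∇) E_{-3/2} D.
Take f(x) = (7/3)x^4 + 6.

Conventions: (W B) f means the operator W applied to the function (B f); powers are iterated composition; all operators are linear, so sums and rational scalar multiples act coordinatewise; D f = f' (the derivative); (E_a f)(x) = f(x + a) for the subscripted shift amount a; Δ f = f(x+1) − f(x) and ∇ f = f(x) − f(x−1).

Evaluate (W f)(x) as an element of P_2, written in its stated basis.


g(x) = 56x^2 - 168x + 434/3

D f = (28/3)x^3
E_{-3/2} D f = (28/3)x^3 - 42x^2 + 63x - 63/2
Δ (E_{-3/2} D) f = 28x^2 - 56x + 91/3
∇ (E_{-3/2} D) f = 28x^2 - 112x + 343/3
(Δ + ∇) (E_{-3/2} D) f = 56x^2 - 168x + 434/3


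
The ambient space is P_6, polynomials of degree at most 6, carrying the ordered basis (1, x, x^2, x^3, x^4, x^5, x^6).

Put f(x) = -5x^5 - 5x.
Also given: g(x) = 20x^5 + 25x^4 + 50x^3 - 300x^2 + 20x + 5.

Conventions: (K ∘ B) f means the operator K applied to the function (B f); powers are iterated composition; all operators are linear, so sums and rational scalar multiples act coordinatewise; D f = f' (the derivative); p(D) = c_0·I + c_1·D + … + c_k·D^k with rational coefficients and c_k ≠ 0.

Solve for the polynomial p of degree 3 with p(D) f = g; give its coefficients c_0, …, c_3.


D^0 f = -5x^5 - 5x
D^1 f = -25x^4 - 5
D^2 f = -100x^3
D^3 f = -300x^2
matching coefficients of g against c_0 f + c_1 Df + … from the top degree down determines the c_i
solution: c_0 = -4, c_1 = -1, c_2 = -1/2, c_3 = 1

p(D) = -4·I − D − (1/2)·D^2 + D^3, i.e. c_0 = -4, c_1 = -1, c_2 = -1/2, c_3 = 1


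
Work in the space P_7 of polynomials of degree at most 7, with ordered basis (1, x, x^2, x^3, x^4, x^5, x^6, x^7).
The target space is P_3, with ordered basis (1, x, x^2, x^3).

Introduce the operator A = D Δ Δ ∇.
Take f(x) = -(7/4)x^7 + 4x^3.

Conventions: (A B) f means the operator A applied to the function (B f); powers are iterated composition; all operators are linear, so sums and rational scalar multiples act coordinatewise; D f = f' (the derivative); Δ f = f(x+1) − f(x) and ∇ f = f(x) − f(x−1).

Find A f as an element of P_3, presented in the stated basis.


∇ f = -(49/4)x^6 + (147/4)x^5 - (245/4)x^4 + (245/4)x^3 - (99/4)x^2 + (1/4)x + 9/4
Δ ∇ f = -(147/2)x^5 - (245/2)x^3 - (1/2)x
Δ Δ ∇ f = -(735/2)x^4 - 735x^3 - (2205/2)x^2 - 735x - 393/2
D Δ Δ ∇ f = -1470x^3 - 2205x^2 - 2205x - 735

g(x) = -1470x^3 - 2205x^2 - 2205x - 735


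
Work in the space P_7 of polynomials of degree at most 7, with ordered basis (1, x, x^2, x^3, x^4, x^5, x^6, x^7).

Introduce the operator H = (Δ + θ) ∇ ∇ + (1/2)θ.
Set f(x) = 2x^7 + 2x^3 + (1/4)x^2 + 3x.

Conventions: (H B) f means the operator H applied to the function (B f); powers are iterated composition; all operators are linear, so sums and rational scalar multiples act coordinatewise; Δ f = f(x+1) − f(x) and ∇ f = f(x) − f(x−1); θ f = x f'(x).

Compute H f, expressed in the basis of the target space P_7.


∇ f = 14x^6 - 42x^5 + 70x^4 - 70x^3 + 48x^2 - (39/2)x + 27/4
∇ ∇ f = 84x^5 - 420x^4 + 980x^3 - 1260x^2 + 880x - 527/2
Δ (∇ ∇) f = 420x^4 - 840x^3 + 1260x^2 - 840x + 264
θ (∇ ∇) f = 420x^5 - 1680x^4 + 2940x^3 - 2520x^2 + 880x
(Δ + θ) (∇ ∇) f = 420x^5 - 1260x^4 + 2100x^3 - 1260x^2 + 40x + 264
θ f = 14x^7 + 6x^3 + (1/2)x^2 + 3x
((1/2)θ) f = 7x^7 + 3x^3 + (1/4)x^2 + (3/2)x
((Δ + θ) ∇ ∇ + (1/2)θ) f = 7x^7 + 420x^5 - 1260x^4 + 2103x^3 - (5039/4)x^2 + (83/2)x + 264

the image equals g(x) = 7x^7 + 420x^5 - 1260x^4 + 2103x^3 - (5039/4)x^2 + (83/2)x + 264


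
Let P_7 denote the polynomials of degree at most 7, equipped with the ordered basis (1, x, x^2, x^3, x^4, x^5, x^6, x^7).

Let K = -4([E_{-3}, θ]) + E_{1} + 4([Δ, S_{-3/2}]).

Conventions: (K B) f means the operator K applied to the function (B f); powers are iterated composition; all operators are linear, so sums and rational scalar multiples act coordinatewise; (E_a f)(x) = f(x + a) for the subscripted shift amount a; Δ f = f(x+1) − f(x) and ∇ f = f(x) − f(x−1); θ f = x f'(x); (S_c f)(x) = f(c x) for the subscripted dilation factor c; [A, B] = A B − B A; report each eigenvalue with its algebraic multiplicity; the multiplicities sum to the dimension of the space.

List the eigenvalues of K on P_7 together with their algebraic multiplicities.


λ = 1 (multiplicity 8)

image of 1: 1
image of x: x + 3
image of x^2: x^2 + 56x - 66
image of x^3: x^3 - (57/2)x^2 - (471/2)x + 615/2
image of x^4: x^4 + 187x^3 - (717/2)x^2 + 1405x - 5115/4
image of x^5: x^5 - (1505/8)x^4 - (3515/4)x^3 + (11425/4)x^2 - (52775/8)x + 38613/8
image of x^6: x^6 + (4269/8)x^5 - (10965/16)x^4 + (30725/4)x^3 - (302025/16)x^2 + (235803/8)x - 279255/16
image of x^7: x^7 - (22603/32)x^6 - (73227/32)x^5 + (264775/32)x^4 - (1511825/32)x^3 + (3214617/32)x^2 - (3932845/32)x + 1957269/32
the matrix is upper triangular; its diagonal is (1, 1, 1, 1, 1, 1, 1, 1)
for a triangular matrix the eigenvalues are the diagonal entries, with algebraic multiplicity their repetition count


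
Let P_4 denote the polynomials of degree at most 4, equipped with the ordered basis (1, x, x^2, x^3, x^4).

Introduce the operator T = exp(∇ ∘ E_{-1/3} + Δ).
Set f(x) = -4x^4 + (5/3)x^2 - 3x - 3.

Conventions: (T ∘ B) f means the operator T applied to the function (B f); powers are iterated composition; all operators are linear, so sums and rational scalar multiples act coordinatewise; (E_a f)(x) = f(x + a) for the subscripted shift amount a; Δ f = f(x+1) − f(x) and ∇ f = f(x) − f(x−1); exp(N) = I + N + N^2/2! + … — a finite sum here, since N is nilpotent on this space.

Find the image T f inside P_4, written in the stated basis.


order-1 term: -32x^3 + 16x^2 - (140/3)x + 40/27
order-2 term: -96x^2 + 64x - 316/3
order-3 term: -128x + 64
order-4 term: -64
the series for exp(∇ ∘ E_{-1/3} + Δ) f terminates at order 4
exp(∇ ∘ E_{-1/3} + Δ) f = -4x^4 - 32x^3 - (235/3)x^2 - (341/3)x - 2885/27

the image equals g(x) = -4x^4 - 32x^3 - (235/3)x^2 - (341/3)x - 2885/27


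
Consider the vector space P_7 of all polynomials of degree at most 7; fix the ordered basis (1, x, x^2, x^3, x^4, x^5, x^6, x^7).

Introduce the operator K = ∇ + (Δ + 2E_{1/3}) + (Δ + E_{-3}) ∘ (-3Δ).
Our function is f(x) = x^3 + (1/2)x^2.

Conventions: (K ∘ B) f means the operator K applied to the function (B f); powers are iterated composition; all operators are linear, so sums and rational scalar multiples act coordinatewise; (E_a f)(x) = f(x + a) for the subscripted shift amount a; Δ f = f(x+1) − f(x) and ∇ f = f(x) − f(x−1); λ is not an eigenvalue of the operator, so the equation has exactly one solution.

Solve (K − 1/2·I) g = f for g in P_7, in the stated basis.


the result is g(x) = (2/3)x^3 + (7/9)x^2 - (968/81)x + 18206/729

write g with unknown coordinates in the stated basis and equate coefficients in (K − 1/2·I) g = f
solving from the highest basis element down gives g = (2/3)x^3 + (7/9)x^2 - (968/81)x + 18206/729
check: K g = (4/3)x^3 + (8/9)x^2 - (484/81)x + 9103/729
so K g − 1/2·g = x^3 + (1/2)x^2 = f ✓


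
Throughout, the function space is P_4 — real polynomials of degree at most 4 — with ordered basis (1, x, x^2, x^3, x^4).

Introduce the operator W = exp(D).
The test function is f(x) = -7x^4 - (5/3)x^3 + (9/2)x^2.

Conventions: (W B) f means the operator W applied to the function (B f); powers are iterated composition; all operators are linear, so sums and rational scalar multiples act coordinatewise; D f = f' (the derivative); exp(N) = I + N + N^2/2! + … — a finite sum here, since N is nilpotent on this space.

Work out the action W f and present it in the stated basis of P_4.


g(x) = -7x^4 - (89/3)x^3 - (85/2)x^2 - 24x - 25/6

order-1 term: -28x^3 - 5x^2 + 9x
order-2 term: -42x^2 - 5x + 9/2
order-3 term: -28x - 5/3
order-4 term: -7
the series for exp(D) f terminates at order 4
exp(D) f = -7x^4 - (89/3)x^3 - (85/2)x^2 - 24x - 25/6


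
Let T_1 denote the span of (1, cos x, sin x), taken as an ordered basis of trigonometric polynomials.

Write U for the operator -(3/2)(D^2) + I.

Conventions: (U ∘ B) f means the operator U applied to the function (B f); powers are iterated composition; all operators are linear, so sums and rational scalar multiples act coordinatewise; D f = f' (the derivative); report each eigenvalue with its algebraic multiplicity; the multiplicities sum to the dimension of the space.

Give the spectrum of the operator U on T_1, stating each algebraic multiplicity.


λ = 1 (multiplicity 1), λ = 5/2 (multiplicity 2)

image of 1: 1
image of cos x: (5/2)cos x
image of sin x: (5/2)sin x
the matrix is diagonal; its diagonal is (1, 5/2, 5/2)
for a triangular matrix the eigenvalues are the diagonal entries, with algebraic multiplicity their repetition count


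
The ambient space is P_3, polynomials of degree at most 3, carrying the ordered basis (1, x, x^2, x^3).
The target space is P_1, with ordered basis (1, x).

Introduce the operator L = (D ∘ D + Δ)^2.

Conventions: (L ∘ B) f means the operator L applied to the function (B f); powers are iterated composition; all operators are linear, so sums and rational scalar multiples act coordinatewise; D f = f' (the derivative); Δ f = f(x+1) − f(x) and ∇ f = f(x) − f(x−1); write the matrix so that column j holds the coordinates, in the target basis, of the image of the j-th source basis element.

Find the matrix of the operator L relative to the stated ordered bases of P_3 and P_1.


the matrix is [[0, 0, 2, 18]; [0, 0, 0, 6]] (rows listed top to bottom)

image of 1: 0
image of x: 0
image of x^2: 2
image of x^3: 6x + 18
each image's coordinates form column j of the matrix


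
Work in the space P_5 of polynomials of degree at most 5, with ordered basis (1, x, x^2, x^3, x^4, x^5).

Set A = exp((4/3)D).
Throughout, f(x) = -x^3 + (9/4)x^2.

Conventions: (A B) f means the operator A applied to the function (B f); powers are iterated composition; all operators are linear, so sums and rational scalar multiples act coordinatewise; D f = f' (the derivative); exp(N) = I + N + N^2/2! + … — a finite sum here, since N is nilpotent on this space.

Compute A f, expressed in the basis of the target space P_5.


order-1 term: -4x^2 + 6x
order-2 term: -(16/3)x + 4
order-3 term: -64/27
the series for exp((4/3)D) f terminates at order 3
exp((4/3)D) f = -x^3 - (7/4)x^2 + (2/3)x + 44/27

the result is g(x) = -x^3 - (7/4)x^2 + (2/3)x + 44/27


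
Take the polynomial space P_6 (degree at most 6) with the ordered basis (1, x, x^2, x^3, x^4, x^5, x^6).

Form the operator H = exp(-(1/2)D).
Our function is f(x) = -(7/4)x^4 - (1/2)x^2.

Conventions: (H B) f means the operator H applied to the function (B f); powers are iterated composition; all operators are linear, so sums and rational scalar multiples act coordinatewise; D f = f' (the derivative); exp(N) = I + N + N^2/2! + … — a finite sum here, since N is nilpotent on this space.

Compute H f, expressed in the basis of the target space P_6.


order-1 term: (7/2)x^3 + (1/2)x
order-2 term: -(21/8)x^2 - 1/8
order-3 term: (7/8)x
order-4 term: -7/64
the series for exp(-(1/2)D) f terminates at order 4
exp(-(1/2)D) f = -(7/4)x^4 + (7/2)x^3 - (25/8)x^2 + (11/8)x - 15/64

g(x) = -(7/4)x^4 + (7/2)x^3 - (25/8)x^2 + (11/8)x - 15/64


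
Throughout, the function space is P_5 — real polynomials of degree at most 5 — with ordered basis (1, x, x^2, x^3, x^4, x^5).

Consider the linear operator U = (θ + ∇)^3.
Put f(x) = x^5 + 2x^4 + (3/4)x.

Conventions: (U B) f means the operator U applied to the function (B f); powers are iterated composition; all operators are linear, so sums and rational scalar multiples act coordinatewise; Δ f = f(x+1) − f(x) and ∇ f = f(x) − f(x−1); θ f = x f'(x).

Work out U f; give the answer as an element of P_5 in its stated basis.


the image equals g(x) = 125x^5 + 433x^4 + 46x^3 - 300x^2 + (607/4)x + 59/4

θ f = 5x^5 + 8x^4 + (3/4)x
∇ f = 5x^4 - 2x^3 - 2x^2 + 3x - 1/4
(θ + ∇) f = 5x^5 + 13x^4 - 2x^3 - 2x^2 + (15/4)x - 1/4
θ (θ + ∇) f = 25x^5 + 52x^4 - 6x^3 - 4x^2 + (15/4)x
∇ (θ + ∇) f = 25x^4 + 2x^3 - 34x^2 + 29x - 17/4
(θ + ∇) (θ + ∇) f = 25x^5 + 77x^4 - 4x^3 - 38x^2 + (131/4)x - 17/4
θ (θ + ∇) (θ + ∇) f = 125x^5 + 308x^4 - 12x^3 - 76x^2 + (131/4)x
∇ (θ + ∇) (θ + ∇) f = 125x^4 + 58x^3 - 224x^2 + 119x + 59/4
(θ + ∇) (θ + ∇) (θ + ∇) f = 125x^5 + 433x^4 + 46x^3 - 300x^2 + (607/4)x + 59/4


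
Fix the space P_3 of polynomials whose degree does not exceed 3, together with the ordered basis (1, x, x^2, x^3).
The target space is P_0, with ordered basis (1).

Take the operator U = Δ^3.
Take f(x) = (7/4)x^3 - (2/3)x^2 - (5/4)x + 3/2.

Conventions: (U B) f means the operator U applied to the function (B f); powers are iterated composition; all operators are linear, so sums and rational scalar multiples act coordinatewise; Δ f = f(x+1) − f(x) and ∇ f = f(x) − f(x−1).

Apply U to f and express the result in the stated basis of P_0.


g(x) = 21/2

Δ f = (21/4)x^2 + (47/12)x - 1/6
Δ Δ f = (21/2)x + 55/6
Δ Δ Δ f = 21/2


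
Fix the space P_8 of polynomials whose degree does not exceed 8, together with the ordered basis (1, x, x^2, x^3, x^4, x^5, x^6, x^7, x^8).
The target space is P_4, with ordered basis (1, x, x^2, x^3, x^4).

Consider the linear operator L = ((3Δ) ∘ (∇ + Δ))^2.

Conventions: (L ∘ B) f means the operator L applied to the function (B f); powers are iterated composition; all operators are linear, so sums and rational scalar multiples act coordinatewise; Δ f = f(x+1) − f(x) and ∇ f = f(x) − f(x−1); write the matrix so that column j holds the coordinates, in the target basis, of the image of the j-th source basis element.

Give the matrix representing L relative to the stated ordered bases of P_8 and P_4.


the matrix is [[0, 0, 0, 0, 864, 4320, 23760, 105840, 471744]; [0, 0, 0, 0, 0, 4320, 25920, 166320, 846720]; [0, 0, 0, 0, 0, 0, 12960, 90720, 665280]; [0, 0, 0, 0, 0, 0, 0, 30240, 241920]; [0, 0, 0, 0, 0, 0, 0, 0, 60480]] (rows listed top to bottom)

image of 1: 0
image of x: 0
image of x^2: 0
image of x^3: 0
image of x^4: 864
image of x^5: 4320x + 4320
image of x^6: 12960x^2 + 25920x + 23760
image of x^7: 30240x^3 + 90720x^2 + 166320x + 105840
image of x^8: 60480x^4 + 241920x^3 + 665280x^2 + 846720x + 471744
each image's coordinates form column j of the matrix


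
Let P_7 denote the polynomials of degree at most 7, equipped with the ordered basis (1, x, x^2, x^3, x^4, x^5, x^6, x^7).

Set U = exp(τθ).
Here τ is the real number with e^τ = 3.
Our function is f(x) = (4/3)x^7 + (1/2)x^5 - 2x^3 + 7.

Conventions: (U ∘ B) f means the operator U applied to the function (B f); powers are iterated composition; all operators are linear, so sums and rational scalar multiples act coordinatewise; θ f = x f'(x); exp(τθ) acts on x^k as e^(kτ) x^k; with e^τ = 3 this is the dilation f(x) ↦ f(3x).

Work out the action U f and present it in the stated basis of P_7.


the result is g(x) = 2916x^7 + (243/2)x^5 - 54x^3 + 7

exp(τθ) x^k = e^(kτ) x^k; with e^τ = 3 this sends x^k to 3^k x^k
x^3 ↦ 27 x^3
x^5 ↦ 243 x^5
x^7 ↦ 2187 x^7
applying this coordinatewise to f: exp(τθ) f = 2916x^7 + (243/2)x^5 - 54x^3 + 7


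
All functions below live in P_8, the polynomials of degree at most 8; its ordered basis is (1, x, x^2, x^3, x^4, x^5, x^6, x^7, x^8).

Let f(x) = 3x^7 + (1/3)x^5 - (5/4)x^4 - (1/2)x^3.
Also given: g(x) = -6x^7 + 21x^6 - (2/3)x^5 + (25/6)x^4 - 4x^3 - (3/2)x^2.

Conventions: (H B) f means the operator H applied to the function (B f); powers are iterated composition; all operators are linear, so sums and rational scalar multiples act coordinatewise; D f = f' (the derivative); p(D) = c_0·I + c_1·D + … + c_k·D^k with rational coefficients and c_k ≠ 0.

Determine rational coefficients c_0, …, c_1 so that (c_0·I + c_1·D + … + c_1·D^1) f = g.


D^0 f = 3x^7 + (1/3)x^5 - (5/4)x^4 - (1/2)x^3
D^1 f = 21x^6 + (5/3)x^4 - 5x^3 - (3/2)x^2
matching coefficients of g against c_0 f + c_1 Df + … from the top degree down determines the c_i
solution: c_0 = -2, c_1 = 1

p(D) = -2·I + D, i.e. c_0 = -2, c_1 = 1


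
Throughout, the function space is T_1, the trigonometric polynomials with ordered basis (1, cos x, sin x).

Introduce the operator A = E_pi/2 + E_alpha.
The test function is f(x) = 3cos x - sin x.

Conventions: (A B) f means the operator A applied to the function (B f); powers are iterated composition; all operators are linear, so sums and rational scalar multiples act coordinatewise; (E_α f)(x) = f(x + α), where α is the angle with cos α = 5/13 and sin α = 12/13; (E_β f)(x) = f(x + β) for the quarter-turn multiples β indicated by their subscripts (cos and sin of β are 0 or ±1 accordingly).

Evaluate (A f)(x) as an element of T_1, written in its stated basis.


the image equals g(x) = -(10/13)cos x - (80/13)sin x

E_pi/2 f = -cos x - 3sin x
E_alpha f = (3/13)cos x - (41/13)sin x
(E_pi/2 + E_alpha) f = -(10/13)cos x - (80/13)sin x


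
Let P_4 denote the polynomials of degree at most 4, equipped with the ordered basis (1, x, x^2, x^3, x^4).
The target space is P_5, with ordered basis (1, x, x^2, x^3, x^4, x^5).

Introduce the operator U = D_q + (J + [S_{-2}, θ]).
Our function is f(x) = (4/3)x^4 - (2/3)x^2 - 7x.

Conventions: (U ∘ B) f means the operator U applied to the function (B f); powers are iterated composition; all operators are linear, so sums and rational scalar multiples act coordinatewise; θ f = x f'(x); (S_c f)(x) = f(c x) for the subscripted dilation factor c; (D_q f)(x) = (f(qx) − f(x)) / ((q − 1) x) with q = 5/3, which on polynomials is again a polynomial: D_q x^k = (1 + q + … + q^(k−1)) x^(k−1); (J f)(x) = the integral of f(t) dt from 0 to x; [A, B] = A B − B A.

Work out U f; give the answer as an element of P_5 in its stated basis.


the result is g(x) = (4/15)x^5 + (1070/81)x^3 - (7/2)x^2 - (16/9)x - 7

D_q f = (1088/81)x^3 - (16/9)x - 7
J f = (4/15)x^5 - (2/9)x^3 - (7/2)x^2
θ f = (16/3)x^4 - (4/3)x^2 - 7x
S_{-2} θ f = (256/3)x^4 - (16/3)x^2 + 14x
S_{-2} f = (64/3)x^4 - (8/3)x^2 + 14x
θ S_{-2} f = (256/3)x^4 - (16/3)x^2 + 14x
[S_{-2}, θ] f = 0
(J + [S_{-2}, θ]) f = (4/15)x^5 - (2/9)x^3 - (7/2)x^2
(D_q + (J + [S_{-2}, θ])) f = (4/15)x^5 + (1070/81)x^3 - (7/2)x^2 - (16/9)x - 7


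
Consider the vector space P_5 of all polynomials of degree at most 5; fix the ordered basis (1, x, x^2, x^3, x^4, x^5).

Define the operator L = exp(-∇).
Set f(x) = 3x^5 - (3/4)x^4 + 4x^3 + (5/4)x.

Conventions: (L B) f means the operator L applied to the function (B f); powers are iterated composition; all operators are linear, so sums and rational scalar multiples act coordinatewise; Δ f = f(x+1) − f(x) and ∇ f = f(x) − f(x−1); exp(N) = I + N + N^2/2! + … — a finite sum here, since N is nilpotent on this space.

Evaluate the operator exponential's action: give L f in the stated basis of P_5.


order-1 term: -15x^4 + 33x^3 - (93/2)x^2 + 30x - 9
order-2 term: 30x^3 - (189/2)x^2 + 126x - 249/4
order-3 term: -30x^2 + 93x - 167/2
order-4 term: 15x - 123/4
order-5 term: -3
the series for exp(-∇) f terminates at order 5
exp(-∇) f = 3x^5 - (63/4)x^4 + 67x^3 - 171x^2 + (1061/4)x - 377/2

the image equals g(x) = 3x^5 - (63/4)x^4 + 67x^3 - 171x^2 + (1061/4)x - 377/2


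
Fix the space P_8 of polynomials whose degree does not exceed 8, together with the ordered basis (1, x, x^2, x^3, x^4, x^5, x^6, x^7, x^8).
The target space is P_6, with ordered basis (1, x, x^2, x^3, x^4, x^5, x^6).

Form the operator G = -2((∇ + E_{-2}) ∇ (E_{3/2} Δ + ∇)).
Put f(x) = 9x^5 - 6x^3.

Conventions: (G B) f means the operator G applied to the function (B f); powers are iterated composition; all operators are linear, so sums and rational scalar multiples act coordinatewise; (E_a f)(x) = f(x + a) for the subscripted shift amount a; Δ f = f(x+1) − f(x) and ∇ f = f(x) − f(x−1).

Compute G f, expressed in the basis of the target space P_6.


Δ f = 45x^4 + 90x^3 + 72x^2 + 27x + 3
E_{3/2} Δ f = 45x^4 + 360x^3 + (2169/2)x^2 + 1458x + 11793/16
∇ f = 45x^4 - 90x^3 + 72x^2 - 27x + 3
(E_{3/2} Δ + ∇) f = 90x^4 + 270x^3 + (2313/2)x^2 + 1431x + 11841/16
∇ (E_{3/2} Δ + ∇) f = 360x^3 + 270x^2 + 1863x + 909/2
∇ ∇ (E_{3/2} Δ + ∇) f = 1080x^2 - 540x + 1953
E_{-2} ∇ (E_{3/2} Δ + ∇) f = 360x^3 - 1890x^2 + 5103x - 10143/2
(∇ + E_{-2}) ∇ (E_{3/2} Δ + ∇) f = 360x^3 - 810x^2 + 4563x - 6237/2
(-2((∇ + E_{-2}) ∇ (E_{3/2} Δ + ∇))) f = -720x^3 + 1620x^2 - 9126x + 6237

the result is g(x) = -720x^3 + 1620x^2 - 9126x + 6237


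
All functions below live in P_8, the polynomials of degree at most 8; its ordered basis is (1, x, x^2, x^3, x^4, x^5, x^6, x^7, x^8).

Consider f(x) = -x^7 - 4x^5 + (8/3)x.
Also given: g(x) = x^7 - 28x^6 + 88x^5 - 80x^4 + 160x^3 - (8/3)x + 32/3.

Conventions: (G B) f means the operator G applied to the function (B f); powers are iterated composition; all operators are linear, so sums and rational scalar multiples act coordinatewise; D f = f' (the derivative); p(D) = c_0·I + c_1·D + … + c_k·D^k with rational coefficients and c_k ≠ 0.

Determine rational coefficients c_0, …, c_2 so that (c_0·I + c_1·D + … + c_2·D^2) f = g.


c_0 = -1, c_1 = 4, c_2 = -2

D^0 f = -x^7 - 4x^5 + (8/3)x
D^1 f = -7x^6 - 20x^4 + 8/3
D^2 f = -42x^5 - 80x^3
matching coefficients of g against c_0 f + c_1 Df + … from the top degree down determines the c_i
solution: c_0 = -1, c_1 = 4, c_2 = -2


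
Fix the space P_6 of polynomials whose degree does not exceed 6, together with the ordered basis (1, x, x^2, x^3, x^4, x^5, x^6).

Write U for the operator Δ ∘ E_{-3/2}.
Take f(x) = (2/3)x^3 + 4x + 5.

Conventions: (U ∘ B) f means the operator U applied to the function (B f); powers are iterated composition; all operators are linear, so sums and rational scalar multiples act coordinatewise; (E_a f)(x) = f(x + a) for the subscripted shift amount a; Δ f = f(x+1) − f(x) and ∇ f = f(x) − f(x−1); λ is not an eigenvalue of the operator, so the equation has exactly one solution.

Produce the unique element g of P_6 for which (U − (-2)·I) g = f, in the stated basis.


g(x) = (1/3)x^3 - (1/2)x^2 + (7/2)x - 7/24

write g with unknown coordinates in the stated basis and equate coefficients in (U − (-2)·I) g = f
solving from the highest basis element down gives g = (1/3)x^3 - (1/2)x^2 + (7/2)x - 7/24
check: U g = x^2 - 3x + 67/12
so U g − (-2)·g = (2/3)x^3 + 4x + 5 = f ✓


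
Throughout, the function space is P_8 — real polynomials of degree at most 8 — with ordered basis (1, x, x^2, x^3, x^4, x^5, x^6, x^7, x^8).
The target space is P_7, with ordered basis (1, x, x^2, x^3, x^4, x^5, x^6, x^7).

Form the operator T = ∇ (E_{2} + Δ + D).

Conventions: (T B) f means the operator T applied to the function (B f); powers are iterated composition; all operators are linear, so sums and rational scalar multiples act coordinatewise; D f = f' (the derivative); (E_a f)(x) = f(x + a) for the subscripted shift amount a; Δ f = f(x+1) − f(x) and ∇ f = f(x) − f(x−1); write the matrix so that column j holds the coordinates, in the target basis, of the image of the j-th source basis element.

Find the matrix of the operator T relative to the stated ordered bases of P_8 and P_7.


the matrix is [[0, 1, 7, 4, 21, 26, 71, 120, 265]; [0, 0, 2, 21, 16, 105, 156, 497, 960]; [0, 0, 0, 3, 42, 40, 315, 546, 1988]; [0, 0, 0, 0, 4, 70, 80, 735, 1456]; [0, 0, 0, 0, 0, 5, 105, 140, 1470]; [0, 0, 0, 0, 0, 0, 6, 147, 224]; [0, 0, 0, 0, 0, 0, 0, 7, 196]; [0, 0, 0, 0, 0, 0, 0, 0, 8]] (rows listed top to bottom)

image of 1: 0
image of x: 1
image of x^2: 2x + 7
image of x^3: 3x^2 + 21x + 4
image of x^4: 4x^3 + 42x^2 + 16x + 21
image of x^5: 5x^4 + 70x^3 + 40x^2 + 105x + 26
image of x^6: 6x^5 + 105x^4 + 80x^3 + 315x^2 + 156x + 71
image of x^7: 7x^6 + 147x^5 + 140x^4 + 735x^3 + 546x^2 + 497x + 120
image of x^8: 8x^7 + 196x^6 + 224x^5 + 1470x^4 + 1456x^3 + 1988x^2 + 960x + 265
each image's coordinates form column j of the matrix


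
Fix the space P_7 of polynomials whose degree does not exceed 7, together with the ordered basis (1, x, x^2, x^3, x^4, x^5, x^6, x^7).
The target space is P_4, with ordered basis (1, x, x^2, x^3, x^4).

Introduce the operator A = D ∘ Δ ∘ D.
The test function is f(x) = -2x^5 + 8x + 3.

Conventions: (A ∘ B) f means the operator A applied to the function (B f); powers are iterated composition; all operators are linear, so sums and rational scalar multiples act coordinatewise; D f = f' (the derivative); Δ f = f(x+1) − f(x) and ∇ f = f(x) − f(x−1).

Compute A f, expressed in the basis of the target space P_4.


the image equals g(x) = -120x^2 - 120x - 40

D f = -10x^4 + 8
Δ D f = -40x^3 - 60x^2 - 40x - 10
D Δ D f = -120x^2 - 120x - 40


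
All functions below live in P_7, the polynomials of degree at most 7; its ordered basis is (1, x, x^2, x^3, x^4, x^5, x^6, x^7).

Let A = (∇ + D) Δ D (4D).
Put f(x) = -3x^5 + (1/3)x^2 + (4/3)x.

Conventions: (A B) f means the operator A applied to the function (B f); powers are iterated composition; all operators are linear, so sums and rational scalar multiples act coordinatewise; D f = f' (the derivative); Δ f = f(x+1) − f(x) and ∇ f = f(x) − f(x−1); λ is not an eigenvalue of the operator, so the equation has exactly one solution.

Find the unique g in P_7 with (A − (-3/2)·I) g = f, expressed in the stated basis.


write g with unknown coordinates in the stated basis and equate coefficients in (A − (-3/2)·I) g = f
solving from the highest basis element down gives g = -2x^5 + (2/9)x^2 + (11528/9)x + 320
check: A g = -1920x - 480
so A g − (-3/2)·g = -3x^5 + (1/3)x^2 + (4/3)x = f ✓

the image equals g(x) = -2x^5 + (2/9)x^2 + (11528/9)x + 320


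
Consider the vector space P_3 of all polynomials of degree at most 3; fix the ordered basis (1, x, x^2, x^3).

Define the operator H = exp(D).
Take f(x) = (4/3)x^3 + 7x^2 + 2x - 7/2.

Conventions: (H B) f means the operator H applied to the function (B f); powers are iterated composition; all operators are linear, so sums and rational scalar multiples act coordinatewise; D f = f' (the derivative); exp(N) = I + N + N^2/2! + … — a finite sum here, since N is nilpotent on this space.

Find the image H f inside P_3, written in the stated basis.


order-1 term: 4x^2 + 14x + 2
order-2 term: 4x + 7
order-3 term: 4/3
the series for exp(D) f terminates at order 3
exp(D) f = (4/3)x^3 + 11x^2 + 20x + 41/6

the image equals g(x) = (4/3)x^3 + 11x^2 + 20x + 41/6


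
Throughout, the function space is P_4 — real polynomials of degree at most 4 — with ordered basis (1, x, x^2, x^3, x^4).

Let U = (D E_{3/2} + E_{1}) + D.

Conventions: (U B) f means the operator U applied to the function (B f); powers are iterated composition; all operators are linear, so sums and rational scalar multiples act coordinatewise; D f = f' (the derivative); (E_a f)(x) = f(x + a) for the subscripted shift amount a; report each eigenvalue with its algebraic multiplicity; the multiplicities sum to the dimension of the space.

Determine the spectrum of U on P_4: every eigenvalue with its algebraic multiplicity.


image of 1: 1
image of x: x + 3
image of x^2: x^2 + 6x + 4
image of x^3: x^3 + 9x^2 + 12x + 31/4
image of x^4: x^4 + 12x^3 + 24x^2 + 31x + 29/2
the matrix is upper triangular; its diagonal is (1, 1, 1, 1, 1)
for a triangular matrix the eigenvalues are the diagonal entries, with algebraic multiplicity their repetition count

λ = 1 (multiplicity 5)


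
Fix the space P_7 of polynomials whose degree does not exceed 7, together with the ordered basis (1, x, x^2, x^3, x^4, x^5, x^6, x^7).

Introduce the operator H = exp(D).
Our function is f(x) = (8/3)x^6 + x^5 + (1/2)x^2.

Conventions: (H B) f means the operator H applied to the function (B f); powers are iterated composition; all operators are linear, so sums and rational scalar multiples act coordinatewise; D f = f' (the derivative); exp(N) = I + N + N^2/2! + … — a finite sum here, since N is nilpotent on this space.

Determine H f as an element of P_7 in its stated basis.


g(x) = (8/3)x^6 + 17x^5 + 45x^4 + (190/3)x^3 + (101/2)x^2 + 22x + 25/6

order-1 term: 16x^5 + 5x^4 + x
order-2 term: 40x^4 + 10x^3 + 1/2
order-3 term: (160/3)x^3 + 10x^2
order-4 term: 40x^2 + 5x
order-5 term: 16x + 1
order-6 term: 8/3
the series for exp(D) f terminates at order 6
exp(D) f = (8/3)x^6 + 17x^5 + 45x^4 + (190/3)x^3 + (101/2)x^2 + 22x + 25/6


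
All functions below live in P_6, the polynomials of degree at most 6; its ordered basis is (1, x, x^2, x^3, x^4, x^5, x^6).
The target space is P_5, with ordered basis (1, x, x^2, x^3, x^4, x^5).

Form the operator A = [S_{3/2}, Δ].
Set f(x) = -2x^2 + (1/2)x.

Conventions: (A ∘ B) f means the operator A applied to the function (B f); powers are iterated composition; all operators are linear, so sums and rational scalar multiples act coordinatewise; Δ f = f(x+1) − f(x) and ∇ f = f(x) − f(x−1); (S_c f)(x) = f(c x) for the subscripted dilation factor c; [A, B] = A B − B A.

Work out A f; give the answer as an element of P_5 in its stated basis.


g(x) = 3x + 9/4

Δ f = -4x - 3/2
S_{3/2} Δ f = -6x - 3/2
S_{3/2} f = -(9/2)x^2 + (3/4)x
Δ S_{3/2} f = -9x - 15/4
[S_{3/2}, Δ] f = 3x + 9/4


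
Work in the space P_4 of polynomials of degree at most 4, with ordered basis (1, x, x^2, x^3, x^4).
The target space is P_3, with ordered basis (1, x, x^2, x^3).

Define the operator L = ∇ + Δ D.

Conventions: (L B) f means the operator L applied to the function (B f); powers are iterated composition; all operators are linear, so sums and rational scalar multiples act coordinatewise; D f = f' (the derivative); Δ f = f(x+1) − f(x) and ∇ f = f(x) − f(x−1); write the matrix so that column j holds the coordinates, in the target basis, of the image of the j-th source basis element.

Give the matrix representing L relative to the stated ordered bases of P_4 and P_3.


the matrix is [[0, 1, 1, 4, 3]; [0, 0, 2, 3, 16]; [0, 0, 0, 3, 6]; [0, 0, 0, 0, 4]] (rows listed top to bottom)

image of 1: 0
image of x: 1
image of x^2: 2x + 1
image of x^3: 3x^2 + 3x + 4
image of x^4: 4x^3 + 6x^2 + 16x + 3
each image's coordinates form column j of the matrix


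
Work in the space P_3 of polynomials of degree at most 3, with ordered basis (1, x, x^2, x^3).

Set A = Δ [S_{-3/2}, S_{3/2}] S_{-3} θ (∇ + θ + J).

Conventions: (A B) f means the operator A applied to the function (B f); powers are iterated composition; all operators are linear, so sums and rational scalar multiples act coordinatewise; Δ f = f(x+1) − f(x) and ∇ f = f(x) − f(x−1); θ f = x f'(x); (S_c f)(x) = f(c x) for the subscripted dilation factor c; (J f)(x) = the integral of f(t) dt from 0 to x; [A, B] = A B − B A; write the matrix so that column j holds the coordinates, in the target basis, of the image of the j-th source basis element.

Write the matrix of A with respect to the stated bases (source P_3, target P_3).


image of 1: 0
image of x: 0
image of x^2: 0
image of x^3: 0
each image's coordinates form column j of the matrix

the matrix is [[0, 0, 0, 0]; [0, 0, 0, 0]; [0, 0, 0, 0]; [0, 0, 0, 0]] (rows listed top to bottom)


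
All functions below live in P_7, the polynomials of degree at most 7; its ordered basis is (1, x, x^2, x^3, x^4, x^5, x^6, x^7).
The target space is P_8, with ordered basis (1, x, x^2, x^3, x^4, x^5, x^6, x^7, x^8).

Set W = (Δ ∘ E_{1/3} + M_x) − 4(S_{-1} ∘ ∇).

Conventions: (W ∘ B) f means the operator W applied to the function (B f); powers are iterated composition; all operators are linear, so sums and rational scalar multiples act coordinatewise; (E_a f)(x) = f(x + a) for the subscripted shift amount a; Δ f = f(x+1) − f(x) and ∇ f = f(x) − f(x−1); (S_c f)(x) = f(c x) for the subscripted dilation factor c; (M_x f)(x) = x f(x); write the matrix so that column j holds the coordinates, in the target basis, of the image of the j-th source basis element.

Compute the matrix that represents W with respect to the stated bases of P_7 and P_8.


the matrix is [[0, -3, 17/3, -5/3, 193/27, 17/81, 779/81, 2545/729]; [1, 0, 10, -7, 76/3, -115/27, 1330/27, 917/81]; [0, 1, 0, -9, 34, -50/3, 965/9, 119/27]; [0, 0, 1, 0, 20, -70/3, 380/3, -805/27]; [0, 0, 0, 1, 0, -15, 85, -175/3]; [0, 0, 0, 0, 1, 0, 30, -49]; [0, 0, 0, 0, 0, 1, 0, -21]; [0, 0, 0, 0, 0, 0, 1, 0]; [0, 0, 0, 0, 0, 0, 0, 1]] (rows listed top to bottom)

image of 1: x
image of x: x^2 - 3
image of x^2: x^3 + 10x + 17/3
image of x^3: x^4 - 9x^2 - 7x - 5/3
image of x^4: x^5 + 20x^3 + 34x^2 + (76/3)x + 193/27
image of x^5: x^6 - 15x^4 - (70/3)x^3 - (50/3)x^2 - (115/27)x + 17/81
image of x^6: x^7 + 30x^5 + 85x^4 + (380/3)x^3 + (965/9)x^2 + (1330/27)x + 779/81
image of x^7: x^8 - 21x^6 - 49x^5 - (175/3)x^4 - (805/27)x^3 + (119/27)x^2 + (917/81)x + 2545/729
each image's coordinates form column j of the matrix


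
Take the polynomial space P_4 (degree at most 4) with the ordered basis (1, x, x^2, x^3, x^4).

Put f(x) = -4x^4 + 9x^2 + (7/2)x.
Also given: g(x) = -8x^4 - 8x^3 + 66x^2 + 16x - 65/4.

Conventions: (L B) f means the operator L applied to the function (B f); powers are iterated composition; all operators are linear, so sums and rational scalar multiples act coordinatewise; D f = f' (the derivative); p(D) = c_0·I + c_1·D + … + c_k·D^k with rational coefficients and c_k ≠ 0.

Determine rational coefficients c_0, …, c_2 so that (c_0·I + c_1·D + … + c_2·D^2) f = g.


D^0 f = -4x^4 + 9x^2 + (7/2)x
D^1 f = -16x^3 + 18x + 7/2
D^2 f = -48x^2 + 18
matching coefficients of g against c_0 f + c_1 Df + … from the top degree down determines the c_i
solution: c_0 = 2, c_1 = 1/2, c_2 = -1

p(D) = 2·I + (1/2)·D − D^2, i.e. c_0 = 2, c_1 = 1/2, c_2 = -1


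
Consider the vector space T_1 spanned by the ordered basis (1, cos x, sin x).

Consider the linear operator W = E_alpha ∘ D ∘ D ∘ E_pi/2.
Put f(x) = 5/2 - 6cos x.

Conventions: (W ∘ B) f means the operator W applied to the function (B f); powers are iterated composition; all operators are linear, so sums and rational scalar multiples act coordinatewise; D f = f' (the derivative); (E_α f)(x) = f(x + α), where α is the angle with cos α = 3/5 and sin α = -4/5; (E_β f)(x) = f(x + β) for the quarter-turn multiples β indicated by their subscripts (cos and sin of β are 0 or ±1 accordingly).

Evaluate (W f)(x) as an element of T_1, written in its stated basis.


E_pi/2 f = 5/2 + 6sin x
D E_pi/2 f = 6cos x
D D E_pi/2 f = -6sin x
E_alpha D D E_pi/2 f = (24/5)cos x - (18/5)sin x

g(x) = (24/5)cos x - (18/5)sin x
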